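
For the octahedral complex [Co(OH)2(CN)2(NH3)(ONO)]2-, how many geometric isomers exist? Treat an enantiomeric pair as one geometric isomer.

In an octahedral complex each vertex has one trans partner and four cis neighbours.
Working through the distinct placements yields 6 geometric isomers: OH cis, CN trans; OH trans, CN trans; OH cis, CN cis (3 arrangements, 2 chiral); OH trans, CN cis.

6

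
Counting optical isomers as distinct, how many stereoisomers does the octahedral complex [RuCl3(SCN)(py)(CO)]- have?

5

An octahedron has six vertices in three trans pairs; every non-trans pair is cis.
The distinct arrangements are (4 in all): Cl mer (3 arrangements); Cl fac (chiral).
One of these lacks any improper symmetry element and so occurs as an enantiomeric pair, giving 4 + 1 = 5 stereoisomers in total.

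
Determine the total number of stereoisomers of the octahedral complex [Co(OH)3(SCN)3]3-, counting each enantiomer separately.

2

An octahedron has six vertices in three trans pairs; every non-trans pair is cis.
The distinct arrangements are (2 in all): OH mer; OH fac.
Each arrangement has an internal mirror plane or centre of symmetry, so none is chiral.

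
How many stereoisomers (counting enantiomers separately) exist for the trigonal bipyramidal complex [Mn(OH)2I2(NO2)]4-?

In a trigonal bipyramid the two axial positions differ from the three equatorial ones.
Placing the ligands in turn and identifying arrangements related by rotation or reflection leaves 5 distinct geometric isomers.
One of these lacks any improper symmetry element and so occurs as an enantiomeric pair, giving 5 + 1 = 6 stereoisomers in total.

6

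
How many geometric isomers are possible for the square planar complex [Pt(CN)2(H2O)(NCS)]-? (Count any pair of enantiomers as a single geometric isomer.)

2

A square has two trans pairs of vertices; adjacent vertices are cis.
The distinct arrangements are (2 in all): CN cis; CN trans.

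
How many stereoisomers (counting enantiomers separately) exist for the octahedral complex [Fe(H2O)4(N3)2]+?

Working through the distinct placements yields 2 geometric isomers: N3 trans; N3 cis.
Each arrangement has an internal mirror plane or centre of symmetry, so none is chiral.

2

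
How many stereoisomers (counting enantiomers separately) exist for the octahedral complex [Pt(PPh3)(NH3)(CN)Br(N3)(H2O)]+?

In an octahedral complex each vertex has one trans partner and four cis neighbours.
Placing the ligands in turn and identifying arrangements related by rotation or reflection leaves 15 distinct geometric isomers.
Of these, 15 lack any improper symmetry element and so occur as enantiomeric pairs, giving 15 + 15 = 30 stereoisomers in total.

30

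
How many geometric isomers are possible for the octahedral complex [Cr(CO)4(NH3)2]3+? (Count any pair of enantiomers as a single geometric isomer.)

2

An octahedron has six vertices in three trans pairs; every non-trans pair is cis.
The distinct arrangements are (2 in all): NH3 trans; NH3 cis.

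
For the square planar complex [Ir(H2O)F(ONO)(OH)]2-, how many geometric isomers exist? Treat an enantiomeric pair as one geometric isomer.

3

In a square planar complex each vertex has one trans partner and two cis neighbours.
There are 3 geometric isomers: (F/OH trans, H2O/ONO trans); (F/ONO trans, H2O/OH trans); (F/H2O trans, OH/ONO trans).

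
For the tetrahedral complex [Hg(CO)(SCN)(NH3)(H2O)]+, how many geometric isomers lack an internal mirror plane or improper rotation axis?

All four vertices of a tetrahedron are equivalent and mutually adjacent, so cis/trans isomerism cannot arise.
Only one geometric arrangement is possible; it has no improper symmetry element, so it exists as a pair of enantiomers (2 stereoisomers).

1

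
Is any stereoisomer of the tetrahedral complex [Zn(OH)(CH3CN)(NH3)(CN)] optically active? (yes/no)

yes

All four vertices of a tetrahedron are equivalent and mutually adjacent, so cis/trans isomerism cannot arise.
Only one geometric arrangement is possible; it has no improper symmetry element, so it exists as a pair of enantiomers (2 stereoisomers).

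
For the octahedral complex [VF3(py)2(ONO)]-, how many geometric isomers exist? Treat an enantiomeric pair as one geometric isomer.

The six octahedral sites form three mutually perpendicular trans pairs.
The distinct arrangements are (3 in all): F mer, py trans; F mer, py cis; F fac, py cis.

3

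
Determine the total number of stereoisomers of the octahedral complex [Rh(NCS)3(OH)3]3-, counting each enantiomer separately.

2

Working through the distinct placements yields 2 geometric isomers: NCS mer; NCS fac.
Each arrangement has an internal mirror plane or centre of symmetry, so none is chiral.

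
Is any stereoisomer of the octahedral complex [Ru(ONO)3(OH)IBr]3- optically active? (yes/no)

yes

In an octahedral complex each vertex has one trans partner and four cis neighbours.
Systematic placement gives 4 geometric isomers: ONO mer (3 arrangements); ONO fac (chiral).
One of these lacks any improper symmetry element and so occurs as an enantiomeric pair, giving 4 + 1 = 5 stereoisomers in total.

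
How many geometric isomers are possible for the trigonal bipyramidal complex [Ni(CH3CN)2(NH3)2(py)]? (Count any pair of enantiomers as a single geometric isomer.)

A trigonal bipyramid has two axial and three equatorial sites, which are chemically inequivalent.
Placing the ligands in turn and identifying arrangements related by rotation or reflection leaves 5 distinct geometric isomers.

5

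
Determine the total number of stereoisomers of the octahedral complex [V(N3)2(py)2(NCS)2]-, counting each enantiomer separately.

6

In an octahedral complex each vertex has one trans partner and four cis neighbours.
Systematic placement gives 5 geometric isomers: N3 trans, py trans, NCS trans; N3 trans, py cis, NCS cis; N3 cis, py trans, NCS cis; N3 cis, py cis, NCS cis (chiral); N3 cis, py cis, NCS trans.
One of these lacks any improper symmetry element and so occurs as an enantiomeric pair, giving 5 + 1 = 6 stereoisomers in total.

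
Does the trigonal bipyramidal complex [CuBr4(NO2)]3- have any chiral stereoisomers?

A trigonal bipyramid has two axial and three equatorial sites, which are chemically inequivalent.
Working through the distinct placements yields 2 geometric isomers: NO2 equatorial; NO2 axial.
Each arrangement has an internal mirror plane or centre of symmetry, so none is chiral.

no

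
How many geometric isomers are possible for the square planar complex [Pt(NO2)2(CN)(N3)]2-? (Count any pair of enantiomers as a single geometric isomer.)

In a square planar complex each vertex has one trans partner and two cis neighbours.
There are 2 geometric isomers: NO2 cis; NO2 trans.

2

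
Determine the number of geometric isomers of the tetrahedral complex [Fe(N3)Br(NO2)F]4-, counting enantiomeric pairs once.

In a tetrahedral complex all four positions are equivalent and every pair of ligands is adjacent — there is no cis/trans distinction.
Only one geometric arrangement is possible; it has no improper symmetry element, so it exists as a pair of enantiomers (2 stereoisomers).

1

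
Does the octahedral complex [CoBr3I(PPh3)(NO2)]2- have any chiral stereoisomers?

yes

The six octahedral sites form three mutually perpendicular trans pairs.
The distinct arrangements are (4 in all): Br mer (3 arrangements); Br fac (chiral).
One of these lacks any improper symmetry element and so occurs as an enantiomeric pair, giving 4 + 1 = 5 stereoisomers in total.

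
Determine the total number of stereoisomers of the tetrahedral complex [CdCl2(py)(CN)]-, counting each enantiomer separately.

In a tetrahedral complex all four positions are equivalent and every pair of ligands is adjacent — there is no cis/trans distinction.
Only one geometric arrangement is possible.

1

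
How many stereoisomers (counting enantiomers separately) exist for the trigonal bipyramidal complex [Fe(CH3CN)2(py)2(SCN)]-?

A trigonal bipyramid has two axial and three equatorial sites, which are chemically inequivalent.
Systematic enumeration (placing each ligand type in turn and discarding arrangements equivalent by rotation or reflection) gives 5 geometric isomers.
One of these lacks any improper symmetry element and so occurs as an enantiomeric pair, giving 5 + 1 = 6 stereoisomers in total.

6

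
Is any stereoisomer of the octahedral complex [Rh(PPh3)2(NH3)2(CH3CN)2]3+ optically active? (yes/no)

yes

In an octahedral complex each vertex has one trans partner and four cis neighbours.
Systematic placement gives 5 geometric isomers: PPh3 trans, NH3 trans, CH3CN trans; PPh3 cis, NH3 cis, CH3CN trans; PPh3 trans, NH3 cis, CH3CN cis; PPh3 cis, NH3 cis, CH3CN cis (chiral); PPh3 cis, NH3 trans, CH3CN cis.
One of these lacks any improper symmetry element and so occurs as an enantiomeric pair, giving 5 + 1 = 6 stereoisomers in total.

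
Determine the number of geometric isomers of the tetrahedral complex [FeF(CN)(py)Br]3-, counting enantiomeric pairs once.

1

All four vertices of a tetrahedron are equivalent and mutually adjacent, so cis/trans isomerism cannot arise.
Only one geometric arrangement is possible; it has no improper symmetry element, so it exists as a pair of enantiomers (2 stereoisomers).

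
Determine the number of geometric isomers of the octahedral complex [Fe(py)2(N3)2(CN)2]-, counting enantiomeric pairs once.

5

There are 5 geometric isomers: py trans, N3 trans, CN trans; py cis, N3 cis, CN trans; py trans, N3 cis, CN cis; py cis, N3 cis, CN cis (chiral); py cis, N3 trans, CN cis.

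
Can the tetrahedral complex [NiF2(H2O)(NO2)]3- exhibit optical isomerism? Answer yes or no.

no

In a tetrahedral complex all four positions are equivalent and every pair of ligands is adjacent — there is no cis/trans distinction.
Only one geometric arrangement is possible.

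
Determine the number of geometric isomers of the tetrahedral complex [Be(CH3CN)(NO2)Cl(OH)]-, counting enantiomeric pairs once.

In a tetrahedral complex all four positions are equivalent and every pair of ligands is adjacent — there is no cis/trans distinction.
Only one geometric arrangement is possible; it has no improper symmetry element, so it exists as a pair of enantiomers (2 stereoisomers).

1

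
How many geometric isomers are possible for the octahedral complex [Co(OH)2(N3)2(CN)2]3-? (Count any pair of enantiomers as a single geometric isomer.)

5

Systematic placement gives 5 geometric isomers: OH trans, N3 trans, CN trans; OH cis, N3 cis, CN trans; OH trans, N3 cis, CN cis; OH cis, N3 cis, CN cis (chiral); OH cis, N3 trans, CN cis.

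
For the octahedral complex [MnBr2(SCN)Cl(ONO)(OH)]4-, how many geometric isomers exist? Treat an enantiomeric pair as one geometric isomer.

9

In an octahedral complex each vertex has one trans partner and four cis neighbours.
Exhaustive case analysis gives 9 geometric isomers.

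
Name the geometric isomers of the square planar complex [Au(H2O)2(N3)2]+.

In a square planar complex each vertex has one trans partner and two cis neighbours.
The distinct arrangements are (2 in all): H2O cis; H2O trans.

cis and trans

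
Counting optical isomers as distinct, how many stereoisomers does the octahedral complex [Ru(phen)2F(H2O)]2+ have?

An octahedron has six vertices in three trans pairs; every non-trans pair is cis.
Each phen is bidentate and must span two cis positions.
There are 2 geometric isomers: F and H2O mutually trans; F and H2O mutually cis (chiral).
One of these lacks any improper symmetry element and so occurs as an enantiomeric pair, giving 2 + 1 = 3 stereoisomers in total.

3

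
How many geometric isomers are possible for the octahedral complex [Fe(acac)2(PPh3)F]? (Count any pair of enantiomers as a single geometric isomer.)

In an octahedral complex each vertex has one trans partner and four cis neighbours.
Each acac is bidentate and must span two cis positions.
Systematic placement gives 2 geometric isomers: PPh3 and F mutually trans; PPh3 and F mutually cis (chiral).

2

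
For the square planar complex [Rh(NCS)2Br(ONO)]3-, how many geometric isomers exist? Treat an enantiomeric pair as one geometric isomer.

2

Systematic placement gives 2 geometric isomers: NCS cis; NCS trans.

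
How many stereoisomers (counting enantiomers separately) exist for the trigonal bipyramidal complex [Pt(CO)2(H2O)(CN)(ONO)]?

In a trigonal bipyramid the two axial positions differ from the three equatorial ones.
Placing the ligands in turn and identifying arrangements related by rotation or reflection leaves 7 distinct geometric isomers.
Of these, 3 lack any improper symmetry element and so occur as enantiomeric pairs, giving 7 + 3 = 10 stereoisomers in total.

10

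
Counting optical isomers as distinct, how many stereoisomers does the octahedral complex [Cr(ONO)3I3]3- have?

2

In an octahedral complex each vertex has one trans partner and four cis neighbours.
There are 2 geometric isomers: ONO mer; ONO fac.
Each arrangement has an internal mirror plane or centre of symmetry, so none is chiral.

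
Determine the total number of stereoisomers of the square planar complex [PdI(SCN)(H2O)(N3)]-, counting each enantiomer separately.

The distinct arrangements are (3 in all): (H2O/N3 trans, I/SCN trans); (H2O/SCN trans, I/N3 trans); (H2O/I trans, N3/SCN trans).
Each arrangement has an internal mirror plane or centre of symmetry, so none is chiral.

3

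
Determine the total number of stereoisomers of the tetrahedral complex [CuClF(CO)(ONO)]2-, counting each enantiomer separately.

2

Only one geometric arrangement is possible; it has no improper symmetry element, so it exists as a pair of enantiomers (2 stereoisomers).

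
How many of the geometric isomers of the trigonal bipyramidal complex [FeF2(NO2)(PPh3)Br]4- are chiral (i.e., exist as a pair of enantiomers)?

3

Exhaustive case analysis gives 7 geometric isomers.
Of these, 3 lack any improper symmetry element and so occur as enantiomeric pairs, giving 7 + 3 = 10 stereoisomers in total.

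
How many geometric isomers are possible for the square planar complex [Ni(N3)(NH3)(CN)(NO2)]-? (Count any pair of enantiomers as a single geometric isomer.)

3

A square has two trans pairs of vertices; adjacent vertices are cis.
The distinct arrangements are (3 in all): (CN/NH3 trans, N3/NO2 trans); (CN/NO2 trans, N3/NH3 trans); (CN/N3 trans, NH3/NO2 trans).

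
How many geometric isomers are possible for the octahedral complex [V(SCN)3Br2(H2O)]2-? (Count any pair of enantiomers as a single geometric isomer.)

An octahedron has six vertices in three trans pairs; every non-trans pair is cis.
Working through the distinct placements yields 3 geometric isomers: SCN mer, Br trans; SCN mer, Br cis; SCN fac, Br cis.

3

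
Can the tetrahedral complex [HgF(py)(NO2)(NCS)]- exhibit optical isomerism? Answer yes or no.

yes

Only one geometric arrangement is possible; it has no improper symmetry element, so it exists as a pair of enantiomers (2 stereoisomers).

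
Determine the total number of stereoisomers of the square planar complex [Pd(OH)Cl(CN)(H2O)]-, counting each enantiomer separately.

3

Systematic placement gives 3 geometric isomers: (CN/H2O trans, Cl/OH trans); (CN/OH trans, Cl/H2O trans); (CN/Cl trans, H2O/OH trans).
Each arrangement has an internal mirror plane or centre of symmetry, so none is chiral.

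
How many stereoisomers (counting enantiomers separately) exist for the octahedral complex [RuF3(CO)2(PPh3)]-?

3

An octahedron has six vertices in three trans pairs; every non-trans pair is cis.
The distinct arrangements are (3 in all): F mer, CO trans; F fac, CO cis; F mer, CO cis.
Each arrangement has an internal mirror plane or centre of symmetry, so none is chiral.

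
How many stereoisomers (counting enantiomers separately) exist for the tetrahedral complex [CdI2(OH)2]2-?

All four vertices of a tetrahedron are equivalent and mutually adjacent, so cis/trans isomerism cannot arise.
Only one geometric arrangement is possible.

1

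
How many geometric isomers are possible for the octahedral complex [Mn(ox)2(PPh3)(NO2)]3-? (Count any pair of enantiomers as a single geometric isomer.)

2

Each ox is bidentate and must span two cis positions.
There are 2 geometric isomers: PPh3 and NO2 mutually trans; PPh3 and NO2 mutually cis (chiral).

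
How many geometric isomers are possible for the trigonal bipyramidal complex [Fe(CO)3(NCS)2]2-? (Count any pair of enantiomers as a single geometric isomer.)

Working through the distinct placements yields 3 geometric isomers: NCS both equatorial; NCS one axial, one equatorial; NCS both axial.

3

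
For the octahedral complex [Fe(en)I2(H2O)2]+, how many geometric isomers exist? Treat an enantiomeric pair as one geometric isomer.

The six octahedral sites form three mutually perpendicular trans pairs.
Each en is bidentate and must span two cis positions.
Working through the distinct placements yields 3 geometric isomers: I cis, H2O trans; I cis, H2O cis (chiral); I trans, H2O cis.

3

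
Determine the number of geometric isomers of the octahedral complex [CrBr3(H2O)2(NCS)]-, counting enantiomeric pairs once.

3

Working through the distinct placements yields 3 geometric isomers: Br mer, H2O cis; Br mer, H2O trans; Br fac, H2O cis.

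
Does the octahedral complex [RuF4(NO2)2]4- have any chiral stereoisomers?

An octahedron has six vertices in three trans pairs; every non-trans pair is cis.
There are 2 geometric isomers: NO2 trans; NO2 cis.
Each arrangement has an internal mirror plane or centre of symmetry, so none is chiral.

no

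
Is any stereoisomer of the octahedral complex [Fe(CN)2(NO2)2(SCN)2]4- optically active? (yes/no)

Working through the distinct placements yields 5 geometric isomers: CN trans, NO2 trans, SCN trans; CN trans, NO2 cis, SCN cis; CN cis, NO2 cis, SCN trans; CN cis, NO2 cis, SCN cis (chiral); CN cis, NO2 trans, SCN cis.
One of these lacks any improper symmetry element and so occurs as an enantiomeric pair, giving 5 + 1 = 6 stereoisomers in total.

yes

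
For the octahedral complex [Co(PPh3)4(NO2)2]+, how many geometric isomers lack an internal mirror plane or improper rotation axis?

An octahedron has six vertices in three trans pairs; every non-trans pair is cis.
The distinct arrangements are (2 in all): NO2 trans; NO2 cis.
Each arrangement has an internal mirror plane or centre of symmetry, so none is chiral.

0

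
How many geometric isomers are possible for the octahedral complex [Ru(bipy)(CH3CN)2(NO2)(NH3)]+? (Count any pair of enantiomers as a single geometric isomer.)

An octahedron has six vertices in three trans pairs; every non-trans pair is cis.
Each bipy is bidentate and must span two cis positions.
The distinct arrangements are (4 in all): CH3CN trans; CH3CN cis (3 arrangements, 2 chiral).

4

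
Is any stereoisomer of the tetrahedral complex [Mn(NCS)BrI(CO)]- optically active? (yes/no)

yes

All four vertices of a tetrahedron are equivalent and mutually adjacent, so cis/trans isomerism cannot arise.
Only one geometric arrangement is possible; it has no improper symmetry element, so it exists as a pair of enantiomers (2 stereoisomers).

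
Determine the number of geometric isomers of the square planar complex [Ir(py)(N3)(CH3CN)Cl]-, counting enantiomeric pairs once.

3

A square has two trans pairs of vertices; adjacent vertices are cis.
Systematic placement gives 3 geometric isomers: (CH3CN/N3 trans, Cl/py trans); (CH3CN/py trans, Cl/N3 trans); (CH3CN/Cl trans, N3/py trans).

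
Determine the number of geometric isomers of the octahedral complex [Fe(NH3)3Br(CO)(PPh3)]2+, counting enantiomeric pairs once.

The six octahedral sites form three mutually perpendicular trans pairs.
Working through the distinct placements yields 4 geometric isomers: NH3 mer (3 arrangements); NH3 fac (chiral).

4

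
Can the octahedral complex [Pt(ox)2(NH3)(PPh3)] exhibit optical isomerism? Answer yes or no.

The six octahedral sites form three mutually perpendicular trans pairs.
Each ox is bidentate and must span two cis positions.
The distinct arrangements are (2 in all): NH3 and PPh3 mutually trans; NH3 and PPh3 mutually cis (chiral).
One of these lacks any improper symmetry element and so occurs as an enantiomeric pair, giving 2 + 1 = 3 stereoisomers in total.

yes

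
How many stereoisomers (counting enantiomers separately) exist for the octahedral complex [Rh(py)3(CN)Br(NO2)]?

5

The distinct arrangements are (4 in all): py mer (3 arrangements); py fac (chiral).
One of these lacks any improper symmetry element and so occurs as an enantiomeric pair, giving 4 + 1 = 5 stereoisomers in total.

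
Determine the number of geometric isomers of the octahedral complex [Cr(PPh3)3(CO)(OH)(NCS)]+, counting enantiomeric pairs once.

4

In an octahedral complex each vertex has one trans partner and four cis neighbours.
The distinct arrangements are (4 in all): PPh3 mer (3 arrangements); PPh3 fac (chiral).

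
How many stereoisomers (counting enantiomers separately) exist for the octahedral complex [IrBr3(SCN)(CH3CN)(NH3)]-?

In an octahedral complex each vertex has one trans partner and four cis neighbours.
There are 4 geometric isomers: Br mer (3 arrangements); Br fac (chiral).
One of these lacks any improper symmetry element and so occurs as an enantiomeric pair, giving 4 + 1 = 5 stereoisomers in total.

5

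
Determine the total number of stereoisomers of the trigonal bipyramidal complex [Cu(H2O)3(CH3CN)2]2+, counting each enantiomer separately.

A trigonal bipyramid has two axial and three equatorial sites, which are chemically inequivalent.
There are 3 geometric isomers: CH3CN both axial; CH3CN one axial, one equatorial; CH3CN both equatorial.
Each arrangement has an internal mirror plane or centre of symmetry, so none is chiral.

3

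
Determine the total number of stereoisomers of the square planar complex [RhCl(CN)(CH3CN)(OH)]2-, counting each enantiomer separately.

In a square planar complex each vertex has one trans partner and two cis neighbours.
Working through the distinct placements yields 3 geometric isomers: (CH3CN/Cl trans, CN/OH trans); (CH3CN/OH trans, CN/Cl trans); (CH3CN/CN trans, Cl/OH trans).
Each arrangement has an internal mirror plane or centre of symmetry, so none is chiral.

3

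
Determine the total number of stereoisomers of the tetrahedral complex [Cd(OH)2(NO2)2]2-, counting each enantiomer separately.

1

All four vertices of a tetrahedron are equivalent and mutually adjacent, so cis/trans isomerism cannot arise.
Only one geometric arrangement is possible.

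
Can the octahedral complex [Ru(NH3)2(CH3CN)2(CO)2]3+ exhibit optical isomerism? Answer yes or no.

An octahedron has six vertices in three trans pairs; every non-trans pair is cis.
The distinct arrangements are (5 in all): NH3 trans, CH3CN trans, CO trans; NH3 cis, CH3CN trans, CO cis; NH3 trans, CH3CN cis, CO cis; NH3 cis, CH3CN cis, CO cis (chiral); NH3 cis, CH3CN cis, CO trans.
One of these lacks any improper symmetry element and so occurs as an enantiomeric pair, giving 5 + 1 = 6 stereoisomers in total.

yes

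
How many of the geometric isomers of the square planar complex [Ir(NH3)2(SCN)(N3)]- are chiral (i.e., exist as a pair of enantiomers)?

In a square planar complex each vertex has one trans partner and two cis neighbours.
The distinct arrangements are (2 in all): NH3 cis; NH3 trans.
Each arrangement has an internal mirror plane or centre of symmetry, so none is chiral.

0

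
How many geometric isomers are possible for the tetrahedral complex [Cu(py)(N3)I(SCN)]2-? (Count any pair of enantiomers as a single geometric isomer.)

1

Only one geometric arrangement is possible; it has no improper symmetry element, so it exists as a pair of enantiomers (2 stereoisomers).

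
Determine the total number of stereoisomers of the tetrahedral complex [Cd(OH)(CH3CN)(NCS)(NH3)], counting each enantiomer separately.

Only one geometric arrangement is possible; it has no improper symmetry element, so it exists as a pair of enantiomers (2 stereoisomers).

2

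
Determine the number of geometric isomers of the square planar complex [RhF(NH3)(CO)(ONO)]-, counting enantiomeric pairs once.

3

A square has two trans pairs of vertices; adjacent vertices are cis.
Systematic placement gives 3 geometric isomers: (CO/NH3 trans, F/ONO trans); (CO/ONO trans, F/NH3 trans); (CO/F trans, NH3/ONO trans).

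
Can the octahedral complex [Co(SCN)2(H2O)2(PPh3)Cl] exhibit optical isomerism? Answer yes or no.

yes

The distinct arrangements are (6 in all): SCN trans, H2O cis; SCN cis, H2O cis (3 arrangements, 2 chiral); SCN trans, H2O trans; SCN cis, H2O trans.
Of these, 2 lack any improper symmetry element and so occur as enantiomeric pairs, giving 6 + 2 = 8 stereoisomers in total.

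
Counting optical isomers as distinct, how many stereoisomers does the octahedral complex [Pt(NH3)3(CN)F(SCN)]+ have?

The six octahedral sites form three mutually perpendicular trans pairs.
Working through the distinct placements yields 4 geometric isomers: NH3 mer (3 arrangements); NH3 fac (chiral).
One of these lacks any improper symmetry element and so occurs as an enantiomeric pair, giving 4 + 1 = 5 stereoisomers in total.

5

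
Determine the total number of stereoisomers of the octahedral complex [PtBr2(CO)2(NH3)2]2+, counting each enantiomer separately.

6

The six octahedral sites form three mutually perpendicular trans pairs.
Working through the distinct placements yields 5 geometric isomers: Br trans, CO trans, NH3 trans; Br trans, CO cis, NH3 cis; Br cis, CO cis, NH3 trans; Br cis, CO cis, NH3 cis (chiral); Br cis, CO trans, NH3 cis.
One of these lacks any improper symmetry element and so occurs as an enantiomeric pair, giving 5 + 1 = 6 stereoisomers in total.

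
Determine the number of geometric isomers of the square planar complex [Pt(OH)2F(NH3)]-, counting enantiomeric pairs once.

A square has two trans pairs of vertices; adjacent vertices are cis.
There are 2 geometric isomers: OH cis; OH trans.

2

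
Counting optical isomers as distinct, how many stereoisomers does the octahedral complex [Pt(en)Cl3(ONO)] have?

2

Each en is bidentate and must span two cis positions.
The distinct arrangements are (2 in all): Cl mer; Cl fac.
Each arrangement has an internal mirror plane or centre of symmetry, so none is chiral.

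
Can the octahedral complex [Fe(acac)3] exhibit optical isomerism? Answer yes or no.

yes

In an octahedral complex each vertex has one trans partner and four cis neighbours.
Each acac is bidentate and must span two cis positions.
Only one geometric arrangement is possible; it has no improper symmetry element, so it exists as a pair of enantiomers (2 stereoisomers).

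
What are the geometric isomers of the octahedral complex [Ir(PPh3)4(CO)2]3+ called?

cis and trans

The distinct arrangements are (2 in all): CO trans; CO cis.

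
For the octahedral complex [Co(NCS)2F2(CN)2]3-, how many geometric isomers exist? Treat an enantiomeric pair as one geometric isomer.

In an octahedral complex each vertex has one trans partner and four cis neighbours.
There are 5 geometric isomers: NCS trans, F trans, CN trans; NCS cis, F cis, CN trans; NCS trans, F cis, CN cis; NCS cis, F cis, CN cis (chiral); NCS cis, F trans, CN cis.

5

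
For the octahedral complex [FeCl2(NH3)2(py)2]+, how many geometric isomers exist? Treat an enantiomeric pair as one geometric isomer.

The six octahedral sites form three mutually perpendicular trans pairs.
There are 5 geometric isomers: Cl trans, NH3 trans, py trans; Cl trans, NH3 cis, py cis; Cl cis, NH3 cis, py trans; Cl cis, NH3 cis, py cis (chiral); Cl cis, NH3 trans, py cis.

5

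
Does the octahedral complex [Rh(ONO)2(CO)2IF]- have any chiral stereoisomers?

The six octahedral sites form three mutually perpendicular trans pairs.
The distinct arrangements are (6 in all): ONO trans, CO trans; ONO cis, CO trans; ONO trans, CO cis; ONO cis, CO cis (3 arrangements, 2 chiral).
Of these, 2 lack any improper symmetry element and so occur as enantiomeric pairs, giving 6 + 2 = 8 stereoisomers in total.

yes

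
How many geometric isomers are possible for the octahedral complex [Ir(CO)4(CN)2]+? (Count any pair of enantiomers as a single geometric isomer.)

The distinct arrangements are (2 in all): CN trans; CN cis.

2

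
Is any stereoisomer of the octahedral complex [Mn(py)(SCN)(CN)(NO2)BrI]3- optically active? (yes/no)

yes

An octahedron has six vertices in three trans pairs; every non-trans pair is cis.
Systematic enumeration (placing each ligand type in turn and discarding arrangements equivalent by rotation or reflection) gives 15 geometric isomers.
Of these, 15 lack any improper symmetry element and so occur as enantiomeric pairs, giving 15 + 15 = 30 stereoisomers in total.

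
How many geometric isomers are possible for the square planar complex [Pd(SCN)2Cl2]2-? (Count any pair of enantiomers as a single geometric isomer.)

In a square planar complex each vertex has one trans partner and two cis neighbours.
Working through the distinct placements yields 2 geometric isomers: SCN cis; SCN trans.

2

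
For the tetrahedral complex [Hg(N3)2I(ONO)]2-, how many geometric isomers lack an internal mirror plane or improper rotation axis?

0

In a tetrahedral complex all four positions are equivalent and every pair of ligands is adjacent — there is no cis/trans distinction.
Only one geometric arrangement is possible.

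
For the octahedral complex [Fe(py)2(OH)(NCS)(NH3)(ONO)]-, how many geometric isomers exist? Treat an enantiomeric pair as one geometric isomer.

9

An octahedron has six vertices in three trans pairs; every non-trans pair is cis.
Exhaustive case analysis gives 9 geometric isomers.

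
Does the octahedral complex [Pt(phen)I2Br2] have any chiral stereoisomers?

The six octahedral sites form three mutually perpendicular trans pairs.
Each phen is bidentate and must span two cis positions.
Systematic placement gives 3 geometric isomers: I cis, Br trans; I cis, Br cis (chiral); I trans, Br cis.
One of these lacks any improper symmetry element and so occurs as an enantiomeric pair, giving 3 + 1 = 4 stereoisomers in total.

yes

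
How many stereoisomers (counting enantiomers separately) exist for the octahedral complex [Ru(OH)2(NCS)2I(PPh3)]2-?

The six octahedral sites form three mutually perpendicular trans pairs.
Systematic placement gives 6 geometric isomers: OH cis, NCS cis (3 arrangements, 2 chiral); OH trans, NCS cis; OH cis, NCS trans; OH trans, NCS trans.
Of these, 2 lack any improper symmetry element and so occur as enantiomeric pairs, giving 6 + 2 = 8 stereoisomers in total.

8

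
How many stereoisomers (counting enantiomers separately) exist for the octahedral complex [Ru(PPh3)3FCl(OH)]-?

An octahedron has six vertices in three trans pairs; every non-trans pair is cis.
There are 4 geometric isomers: PPh3 mer (3 arrangements); PPh3 fac (chiral).
One of these lacks any improper symmetry element and so occurs as an enantiomeric pair, giving 4 + 1 = 5 stereoisomers in total.

5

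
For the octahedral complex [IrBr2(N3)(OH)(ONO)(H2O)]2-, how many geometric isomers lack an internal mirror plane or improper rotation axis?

The six octahedral sites form three mutually perpendicular trans pairs.
Systematic enumeration (placing each ligand type in turn and discarding arrangements equivalent by rotation or reflection) gives 9 geometric isomers.
Of these, 6 lack any improper symmetry element and so occur as enantiomeric pairs, giving 9 + 6 = 15 stereoisomers in total.

6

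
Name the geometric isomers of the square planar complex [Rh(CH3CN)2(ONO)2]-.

A square has two trans pairs of vertices; adjacent vertices are cis.
There are 2 geometric isomers: CH3CN cis; CH3CN trans.

cis and trans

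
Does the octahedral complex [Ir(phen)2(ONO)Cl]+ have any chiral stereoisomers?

yes

An octahedron has six vertices in three trans pairs; every non-trans pair is cis.
Each phen is bidentate and must span two cis positions.
There are 2 geometric isomers: ONO and Cl mutually trans; ONO and Cl mutually cis (chiral).
One of these lacks any improper symmetry element and so occurs as an enantiomeric pair, giving 2 + 1 = 3 stereoisomers in total.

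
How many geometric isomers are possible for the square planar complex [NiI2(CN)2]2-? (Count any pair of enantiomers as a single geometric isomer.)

2

In a square planar complex each vertex has one trans partner and two cis neighbours.
Working through the distinct placements yields 2 geometric isomers: I cis; I trans.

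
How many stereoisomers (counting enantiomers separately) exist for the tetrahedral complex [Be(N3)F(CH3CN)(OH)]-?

2

All four vertices of a tetrahedron are equivalent and mutually adjacent, so cis/trans isomerism cannot arise.
Only one geometric arrangement is possible; it has no improper symmetry element, so it exists as a pair of enantiomers (2 stereoisomers).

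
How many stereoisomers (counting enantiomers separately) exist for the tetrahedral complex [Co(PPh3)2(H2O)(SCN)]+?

All four vertices of a tetrahedron are equivalent and mutually adjacent, so cis/trans isomerism cannot arise.
Only one geometric arrangement is possible.

1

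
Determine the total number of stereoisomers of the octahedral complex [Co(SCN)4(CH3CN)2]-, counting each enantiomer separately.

2

In an octahedral complex each vertex has one trans partner and four cis neighbours.
Systematic placement gives 2 geometric isomers: CH3CN trans; CH3CN cis.
Each arrangement has an internal mirror plane or centre of symmetry, so none is chiral.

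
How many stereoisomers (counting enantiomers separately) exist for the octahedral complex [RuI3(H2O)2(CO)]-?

An octahedron has six vertices in three trans pairs; every non-trans pair is cis.
Systematic placement gives 3 geometric isomers: I mer, H2O cis; I mer, H2O trans; I fac, H2O cis.
Each arrangement has an internal mirror plane or centre of symmetry, so none is chiral.

3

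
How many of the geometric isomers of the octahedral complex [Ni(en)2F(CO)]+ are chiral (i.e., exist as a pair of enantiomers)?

The six octahedral sites form three mutually perpendicular trans pairs.
Each en is bidentate and must span two cis positions.
Working through the distinct placements yields 2 geometric isomers: F and CO mutually trans; F and CO mutually cis (chiral).
One of these lacks any improper symmetry element and so occurs as an enantiomeric pair, giving 2 + 1 = 3 stereoisomers in total.

1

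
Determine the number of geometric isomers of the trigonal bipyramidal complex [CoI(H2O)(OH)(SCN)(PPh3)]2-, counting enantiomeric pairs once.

10

In a trigonal bipyramid the two axial positions differ from the three equatorial ones.
Systematic enumeration (placing each ligand type in turn and discarding arrangements equivalent by rotation or reflection) gives 10 geometric isomers.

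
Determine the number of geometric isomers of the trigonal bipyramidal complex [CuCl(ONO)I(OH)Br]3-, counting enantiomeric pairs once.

In a trigonal bipyramid the two axial positions differ from the three equatorial ones.
Systematic enumeration (placing each ligand type in turn and discarding arrangements equivalent by rotation or reflection) gives 10 geometric isomers.

10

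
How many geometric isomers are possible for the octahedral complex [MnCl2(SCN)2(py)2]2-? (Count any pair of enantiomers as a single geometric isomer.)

5

The six octahedral sites form three mutually perpendicular trans pairs.
Working through the distinct placements yields 5 geometric isomers: Cl trans, SCN trans, py trans; Cl trans, SCN cis, py cis; Cl cis, SCN cis, py trans; Cl cis, SCN cis, py cis (chiral); Cl cis, SCN trans, py cis.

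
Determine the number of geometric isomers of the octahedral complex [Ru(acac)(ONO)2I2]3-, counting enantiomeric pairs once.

3

The six octahedral sites form three mutually perpendicular trans pairs.
Each acac is bidentate and must span two cis positions.
The distinct arrangements are (3 in all): ONO cis, I trans; ONO cis, I cis (chiral); ONO trans, I cis.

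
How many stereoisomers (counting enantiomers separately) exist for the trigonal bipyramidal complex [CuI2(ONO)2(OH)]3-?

Systematic enumeration (placing each ligand type in turn and discarding arrangements equivalent by rotation or reflection) gives 5 geometric isomers.
One of these lacks any improper symmetry element and so occurs as an enantiomeric pair, giving 5 + 1 = 6 stereoisomers in total.

6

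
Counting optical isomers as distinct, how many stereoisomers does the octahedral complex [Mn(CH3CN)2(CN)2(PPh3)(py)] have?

8

The distinct arrangements are (6 in all): CH3CN trans, CN trans; CH3CN trans, CN cis; CH3CN cis, CN cis (3 arrangements, 2 chiral); CH3CN cis, CN trans.
Of these, 2 lack any improper symmetry element and so occur as enantiomeric pairs, giving 6 + 2 = 8 stereoisomers in total.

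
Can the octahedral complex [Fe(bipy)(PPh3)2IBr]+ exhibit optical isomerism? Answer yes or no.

An octahedron has six vertices in three trans pairs; every non-trans pair is cis.
Each bipy is bidentate and must span two cis positions.
There are 4 geometric isomers: PPh3 cis (3 arrangements, 2 chiral); PPh3 trans.
Of these, 2 lack any improper symmetry element and so occur as enantiomeric pairs, giving 4 + 2 = 6 stereoisomers in total.

yes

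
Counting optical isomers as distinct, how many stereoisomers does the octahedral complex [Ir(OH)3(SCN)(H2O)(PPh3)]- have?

5

Working through the distinct placements yields 4 geometric isomers: OH mer (3 arrangements); OH fac (chiral).
One of these lacks any improper symmetry element and so occurs as an enantiomeric pair, giving 4 + 1 = 5 stereoisomers in total.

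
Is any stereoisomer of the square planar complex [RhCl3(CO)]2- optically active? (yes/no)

Only one geometric arrangement is possible.

no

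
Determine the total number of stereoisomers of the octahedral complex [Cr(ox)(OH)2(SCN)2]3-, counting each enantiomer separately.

4

Each ox is bidentate and must span two cis positions.
Systematic placement gives 3 geometric isomers: OH trans, SCN cis; OH cis, SCN cis (chiral); OH cis, SCN trans.
One of these lacks any improper symmetry element and so occurs as an enantiomeric pair, giving 3 + 1 = 4 stereoisomers in total.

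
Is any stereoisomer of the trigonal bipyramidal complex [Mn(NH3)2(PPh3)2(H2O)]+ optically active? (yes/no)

yes

A trigonal bipyramid has two axial and three equatorial sites, which are chemically inequivalent.
Systematic enumeration (placing each ligand type in turn and discarding arrangements equivalent by rotation or reflection) gives 5 geometric isomers.
One of these lacks any improper symmetry element and so occurs as an enantiomeric pair, giving 5 + 1 = 6 stereoisomers in total.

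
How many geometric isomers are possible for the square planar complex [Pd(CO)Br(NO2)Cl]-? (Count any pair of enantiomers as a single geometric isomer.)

A square has two trans pairs of vertices; adjacent vertices are cis.
There are 3 geometric isomers: (Br/Cl trans, CO/NO2 trans); (Br/NO2 trans, CO/Cl trans); (Br/CO trans, Cl/NO2 trans).

3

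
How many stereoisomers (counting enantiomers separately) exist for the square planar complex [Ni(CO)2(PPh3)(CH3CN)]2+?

2

The distinct arrangements are (2 in all): CO cis; CO trans.
Each arrangement has an internal mirror plane or centre of symmetry, so none is chiral.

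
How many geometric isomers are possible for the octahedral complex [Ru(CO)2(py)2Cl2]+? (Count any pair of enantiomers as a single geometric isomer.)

5

In an octahedral complex each vertex has one trans partner and four cis neighbours.
Working through the distinct placements yields 5 geometric isomers: CO trans, py trans, Cl trans; CO trans, py cis, Cl cis; CO cis, py trans, Cl cis; CO cis, py cis, Cl cis (chiral); CO cis, py cis, Cl trans.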